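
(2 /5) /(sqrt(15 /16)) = 8 * sqrt(15) /75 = 0.41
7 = 7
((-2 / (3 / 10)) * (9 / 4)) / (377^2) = -0.00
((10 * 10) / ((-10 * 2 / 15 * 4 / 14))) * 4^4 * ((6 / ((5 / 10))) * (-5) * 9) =36288000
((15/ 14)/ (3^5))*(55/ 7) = 275/ 7938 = 0.03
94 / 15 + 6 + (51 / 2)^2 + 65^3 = 16517251 / 60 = 275287.52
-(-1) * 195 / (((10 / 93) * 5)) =362.70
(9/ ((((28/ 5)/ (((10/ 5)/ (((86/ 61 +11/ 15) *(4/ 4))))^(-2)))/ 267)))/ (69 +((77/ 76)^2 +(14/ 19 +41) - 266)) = -123552744209/ 38674194895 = -3.19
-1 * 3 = -3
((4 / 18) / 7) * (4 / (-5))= -8 / 315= -0.03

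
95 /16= 5.94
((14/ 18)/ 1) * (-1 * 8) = -56/ 9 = -6.22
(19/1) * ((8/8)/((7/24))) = 456/7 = 65.14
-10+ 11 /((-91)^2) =-10.00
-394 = -394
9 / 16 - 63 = -62.44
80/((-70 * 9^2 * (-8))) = 1/567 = 0.00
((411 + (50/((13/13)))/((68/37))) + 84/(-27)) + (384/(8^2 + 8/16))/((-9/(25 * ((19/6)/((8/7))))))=15366131/39474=389.27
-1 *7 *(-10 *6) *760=319200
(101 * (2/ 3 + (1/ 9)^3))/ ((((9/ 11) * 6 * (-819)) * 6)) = -541057/ 193444524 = -0.00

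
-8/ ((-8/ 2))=2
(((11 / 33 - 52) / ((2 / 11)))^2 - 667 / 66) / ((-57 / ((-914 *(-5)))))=-73058928805 / 11286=-6473412.09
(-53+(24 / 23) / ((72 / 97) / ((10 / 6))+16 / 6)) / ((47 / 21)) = -306327 / 13018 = -23.53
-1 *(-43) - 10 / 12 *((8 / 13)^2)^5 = 42.99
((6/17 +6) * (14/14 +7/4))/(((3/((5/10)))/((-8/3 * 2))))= -264/17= -15.53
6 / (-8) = -3 / 4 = -0.75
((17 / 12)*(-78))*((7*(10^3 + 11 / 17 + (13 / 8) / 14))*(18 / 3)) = -4644541.69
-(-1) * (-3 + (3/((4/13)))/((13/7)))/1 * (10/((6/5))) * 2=37.50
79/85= 0.93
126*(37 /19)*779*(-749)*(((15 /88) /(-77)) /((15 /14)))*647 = 46313993313 /242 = 191380137.66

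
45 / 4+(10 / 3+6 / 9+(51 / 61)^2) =237385 / 14884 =15.95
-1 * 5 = -5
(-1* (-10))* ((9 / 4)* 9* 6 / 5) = 243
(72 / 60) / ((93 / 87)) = 174 / 155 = 1.12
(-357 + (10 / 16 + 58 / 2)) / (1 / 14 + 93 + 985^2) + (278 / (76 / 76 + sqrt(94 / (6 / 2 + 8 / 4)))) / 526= -12731299957 / 423961721828 + 139 * sqrt(470) / 23407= 0.10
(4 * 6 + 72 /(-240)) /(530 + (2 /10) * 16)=237 /5332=0.04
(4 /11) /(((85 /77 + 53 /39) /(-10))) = -2730 /1849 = -1.48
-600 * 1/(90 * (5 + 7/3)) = -10/11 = -0.91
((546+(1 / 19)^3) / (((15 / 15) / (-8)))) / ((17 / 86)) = -151562960 / 6859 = -22096.95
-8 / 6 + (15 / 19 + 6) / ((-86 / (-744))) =3272 / 57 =57.40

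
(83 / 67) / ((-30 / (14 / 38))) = -581 / 38190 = -0.02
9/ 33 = 3/ 11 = 0.27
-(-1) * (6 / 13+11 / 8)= 191 / 104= 1.84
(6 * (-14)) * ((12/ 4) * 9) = -2268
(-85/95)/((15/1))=-17/285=-0.06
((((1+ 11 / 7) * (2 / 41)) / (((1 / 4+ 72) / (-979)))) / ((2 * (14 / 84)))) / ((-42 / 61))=4299768 / 580601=7.41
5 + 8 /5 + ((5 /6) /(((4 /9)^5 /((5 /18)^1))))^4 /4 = 44718389960521509717 /5629499534213120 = 7943.58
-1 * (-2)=2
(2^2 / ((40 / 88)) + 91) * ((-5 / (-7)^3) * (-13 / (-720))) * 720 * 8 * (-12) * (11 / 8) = -856284 / 343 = -2496.45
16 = 16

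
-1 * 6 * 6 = -36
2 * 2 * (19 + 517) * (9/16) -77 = 1129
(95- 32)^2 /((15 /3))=3969 /5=793.80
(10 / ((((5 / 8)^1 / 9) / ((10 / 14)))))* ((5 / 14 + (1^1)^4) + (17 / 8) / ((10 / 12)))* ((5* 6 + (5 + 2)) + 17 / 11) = 8349408 / 539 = 15490.55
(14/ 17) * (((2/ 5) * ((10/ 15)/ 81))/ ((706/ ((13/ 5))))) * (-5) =-364/ 7291215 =-0.00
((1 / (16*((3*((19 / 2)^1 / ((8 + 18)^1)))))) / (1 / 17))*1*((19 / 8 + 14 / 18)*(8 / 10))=50167 / 20520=2.44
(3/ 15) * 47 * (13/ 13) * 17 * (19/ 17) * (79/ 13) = 70547/ 65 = 1085.34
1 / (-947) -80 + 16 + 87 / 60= -1184717 / 18940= -62.55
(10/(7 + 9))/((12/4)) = 5/24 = 0.21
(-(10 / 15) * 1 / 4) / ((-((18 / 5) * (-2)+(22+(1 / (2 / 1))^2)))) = 10 / 903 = 0.01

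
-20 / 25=-4 / 5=-0.80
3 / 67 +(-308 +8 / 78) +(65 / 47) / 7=-264484006 / 859677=-307.66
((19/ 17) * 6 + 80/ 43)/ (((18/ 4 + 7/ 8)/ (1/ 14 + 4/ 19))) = 0.45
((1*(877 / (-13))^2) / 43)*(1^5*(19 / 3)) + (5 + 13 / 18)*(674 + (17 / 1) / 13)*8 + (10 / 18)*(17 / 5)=229537536 / 7267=31586.29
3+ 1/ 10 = 31/ 10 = 3.10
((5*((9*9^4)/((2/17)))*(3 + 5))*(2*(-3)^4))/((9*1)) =361379880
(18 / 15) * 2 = 12 / 5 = 2.40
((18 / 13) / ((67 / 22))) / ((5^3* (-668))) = -99 / 18182125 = -0.00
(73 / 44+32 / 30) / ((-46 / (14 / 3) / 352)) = -100744 / 1035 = -97.34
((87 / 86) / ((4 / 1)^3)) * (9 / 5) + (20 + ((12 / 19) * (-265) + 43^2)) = 889763997 / 522880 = 1701.66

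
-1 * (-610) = 610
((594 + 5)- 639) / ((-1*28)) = 1.43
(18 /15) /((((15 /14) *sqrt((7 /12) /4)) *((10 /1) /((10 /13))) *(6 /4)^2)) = 64 *sqrt(21) /2925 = 0.10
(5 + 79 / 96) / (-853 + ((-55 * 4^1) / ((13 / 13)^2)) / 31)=-1333 / 196896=-0.01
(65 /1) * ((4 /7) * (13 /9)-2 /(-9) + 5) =8255 /21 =393.10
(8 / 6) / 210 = 2 / 315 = 0.01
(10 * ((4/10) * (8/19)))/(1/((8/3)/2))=128/57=2.25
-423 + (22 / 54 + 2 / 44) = -250993 / 594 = -422.55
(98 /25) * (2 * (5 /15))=196 /75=2.61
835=835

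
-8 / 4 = -2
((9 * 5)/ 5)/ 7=9/ 7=1.29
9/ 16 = 0.56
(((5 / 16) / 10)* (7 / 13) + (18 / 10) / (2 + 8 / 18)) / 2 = 17233 / 45760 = 0.38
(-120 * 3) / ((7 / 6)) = -2160 / 7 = -308.57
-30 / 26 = -15 / 13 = -1.15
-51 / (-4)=51 / 4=12.75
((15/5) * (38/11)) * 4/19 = 24/11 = 2.18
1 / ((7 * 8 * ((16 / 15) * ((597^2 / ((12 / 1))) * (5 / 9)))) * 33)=0.00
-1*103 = -103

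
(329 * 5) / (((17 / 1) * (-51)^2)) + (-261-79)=-15032135 / 44217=-339.96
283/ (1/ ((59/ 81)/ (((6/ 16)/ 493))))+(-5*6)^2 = 66071668/ 243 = 271899.87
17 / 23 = 0.74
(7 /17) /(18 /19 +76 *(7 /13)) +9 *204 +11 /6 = 484677838 /263721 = 1837.84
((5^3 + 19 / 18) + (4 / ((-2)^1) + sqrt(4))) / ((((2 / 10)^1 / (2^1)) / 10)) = 113450 / 9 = 12605.56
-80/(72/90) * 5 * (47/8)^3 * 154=-999296375/64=-15614005.86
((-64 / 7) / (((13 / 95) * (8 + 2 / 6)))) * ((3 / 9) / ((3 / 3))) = -1216 / 455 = -2.67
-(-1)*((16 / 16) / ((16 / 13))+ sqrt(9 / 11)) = 13 / 16+ 3*sqrt(11) / 11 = 1.72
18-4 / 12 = 53 / 3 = 17.67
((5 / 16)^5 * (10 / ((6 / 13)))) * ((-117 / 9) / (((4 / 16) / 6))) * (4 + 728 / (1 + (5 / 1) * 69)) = -87140625 / 708608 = -122.97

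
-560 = -560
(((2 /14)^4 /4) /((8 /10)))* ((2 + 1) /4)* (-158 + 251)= 1395 /153664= 0.01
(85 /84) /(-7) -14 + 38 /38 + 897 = 519707 /588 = 883.86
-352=-352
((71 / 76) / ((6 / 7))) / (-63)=-71 / 4104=-0.02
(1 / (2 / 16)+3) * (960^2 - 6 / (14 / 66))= 10137288.86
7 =7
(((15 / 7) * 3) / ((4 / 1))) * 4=45 / 7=6.43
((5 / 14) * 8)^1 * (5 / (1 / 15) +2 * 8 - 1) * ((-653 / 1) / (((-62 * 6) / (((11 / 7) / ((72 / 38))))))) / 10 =682385 / 18228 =37.44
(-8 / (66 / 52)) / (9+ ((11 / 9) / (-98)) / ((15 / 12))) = -152880 / 218053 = -0.70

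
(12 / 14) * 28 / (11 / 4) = 96 / 11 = 8.73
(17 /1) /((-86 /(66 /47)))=-561 /2021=-0.28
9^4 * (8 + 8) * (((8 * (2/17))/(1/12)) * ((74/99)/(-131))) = -165722112/24497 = -6765.00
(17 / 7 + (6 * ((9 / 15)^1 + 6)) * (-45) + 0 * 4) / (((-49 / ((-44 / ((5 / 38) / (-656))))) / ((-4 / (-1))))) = 54652944896 / 1715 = 31867606.35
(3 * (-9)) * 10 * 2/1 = -540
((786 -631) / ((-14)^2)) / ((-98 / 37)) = -5735 / 19208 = -0.30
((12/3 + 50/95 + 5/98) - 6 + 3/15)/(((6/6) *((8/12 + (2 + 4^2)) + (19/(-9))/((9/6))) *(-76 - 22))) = 307341/425169080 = 0.00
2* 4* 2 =16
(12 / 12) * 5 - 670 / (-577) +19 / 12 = 53623 / 6924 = 7.74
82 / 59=1.39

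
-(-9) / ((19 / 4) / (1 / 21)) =12 / 133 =0.09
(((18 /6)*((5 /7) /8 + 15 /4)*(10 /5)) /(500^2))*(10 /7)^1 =129 /980000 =0.00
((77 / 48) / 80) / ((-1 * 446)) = -77 / 1712640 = -0.00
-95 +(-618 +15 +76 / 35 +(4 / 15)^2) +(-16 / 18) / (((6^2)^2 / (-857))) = -177372541 / 255150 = -695.17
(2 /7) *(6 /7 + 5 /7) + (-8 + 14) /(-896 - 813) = 0.45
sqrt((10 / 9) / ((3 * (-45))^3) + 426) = 20.64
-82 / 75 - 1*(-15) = 1043 / 75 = 13.91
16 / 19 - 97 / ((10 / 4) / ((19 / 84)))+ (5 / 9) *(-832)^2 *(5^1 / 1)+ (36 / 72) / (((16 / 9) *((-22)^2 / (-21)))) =178238636725411 / 92695680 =1922836.50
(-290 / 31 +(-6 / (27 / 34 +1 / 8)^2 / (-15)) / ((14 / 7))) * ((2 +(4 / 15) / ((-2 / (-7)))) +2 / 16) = -1350735793 / 48437500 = -27.89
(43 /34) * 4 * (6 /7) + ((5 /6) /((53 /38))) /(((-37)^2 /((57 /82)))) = 3070246579 /708011206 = 4.34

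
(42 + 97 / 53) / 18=2323 / 954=2.44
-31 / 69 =-0.45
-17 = -17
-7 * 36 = -252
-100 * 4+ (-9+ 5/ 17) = -6948/ 17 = -408.71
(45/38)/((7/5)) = 225/266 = 0.85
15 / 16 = 0.94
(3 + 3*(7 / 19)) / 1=78 / 19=4.11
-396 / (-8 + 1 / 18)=648 / 13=49.85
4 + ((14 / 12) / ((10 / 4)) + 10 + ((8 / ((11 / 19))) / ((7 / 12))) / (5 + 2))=144323 / 8085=17.85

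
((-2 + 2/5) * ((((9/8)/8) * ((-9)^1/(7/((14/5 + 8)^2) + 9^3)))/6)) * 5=19683/8503756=0.00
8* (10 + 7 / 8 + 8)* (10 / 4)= 755 / 2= 377.50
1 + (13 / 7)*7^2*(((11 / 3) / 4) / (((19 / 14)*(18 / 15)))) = 35719 / 684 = 52.22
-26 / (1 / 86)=-2236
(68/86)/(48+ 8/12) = 51/3139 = 0.02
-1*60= -60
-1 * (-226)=226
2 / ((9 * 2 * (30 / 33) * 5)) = 11 / 450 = 0.02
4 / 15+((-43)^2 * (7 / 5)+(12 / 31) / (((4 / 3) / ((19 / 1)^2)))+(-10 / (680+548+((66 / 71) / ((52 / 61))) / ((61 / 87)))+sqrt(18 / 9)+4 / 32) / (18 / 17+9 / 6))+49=34 * sqrt(2) / 87+335793256949257 / 122430800460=2743.27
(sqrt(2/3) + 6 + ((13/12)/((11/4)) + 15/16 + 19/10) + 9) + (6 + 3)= sqrt(6)/3 + 71891/2640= 28.05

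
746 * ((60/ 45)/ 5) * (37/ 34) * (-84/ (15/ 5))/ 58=-772856/ 7395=-104.51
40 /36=1.11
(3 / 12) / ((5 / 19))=19 / 20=0.95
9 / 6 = 3 / 2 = 1.50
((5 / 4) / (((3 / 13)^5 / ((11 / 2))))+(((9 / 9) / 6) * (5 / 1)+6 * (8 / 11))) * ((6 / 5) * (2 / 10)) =224743397 / 89100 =2522.37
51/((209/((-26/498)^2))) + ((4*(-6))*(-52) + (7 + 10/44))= 10843670641/8638806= 1255.23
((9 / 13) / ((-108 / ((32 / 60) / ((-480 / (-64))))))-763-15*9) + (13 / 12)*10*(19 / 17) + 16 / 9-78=-287046961 / 298350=-962.11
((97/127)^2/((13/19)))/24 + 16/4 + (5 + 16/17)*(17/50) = 761822599/125806200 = 6.06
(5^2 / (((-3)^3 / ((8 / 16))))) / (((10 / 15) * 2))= -25 / 72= -0.35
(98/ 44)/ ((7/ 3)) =21/ 22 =0.95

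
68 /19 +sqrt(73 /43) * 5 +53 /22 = 2503 /418 +5 * sqrt(3139) /43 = 12.50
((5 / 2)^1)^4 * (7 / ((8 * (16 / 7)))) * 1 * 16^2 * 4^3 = 245000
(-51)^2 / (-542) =-2601 / 542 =-4.80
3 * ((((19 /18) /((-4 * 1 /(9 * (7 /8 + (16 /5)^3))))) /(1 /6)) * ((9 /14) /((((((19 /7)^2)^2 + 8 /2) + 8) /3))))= -53278097733 /1273064000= -41.85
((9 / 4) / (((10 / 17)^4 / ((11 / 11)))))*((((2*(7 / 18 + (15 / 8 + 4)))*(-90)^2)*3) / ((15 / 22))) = 33562162161 / 4000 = 8390540.54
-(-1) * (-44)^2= 1936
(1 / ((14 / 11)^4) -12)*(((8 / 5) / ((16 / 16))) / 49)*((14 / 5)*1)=-446351 / 420175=-1.06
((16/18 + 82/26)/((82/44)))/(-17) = -10406/81549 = -0.13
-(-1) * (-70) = -70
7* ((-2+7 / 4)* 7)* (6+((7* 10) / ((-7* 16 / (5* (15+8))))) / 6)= 73.24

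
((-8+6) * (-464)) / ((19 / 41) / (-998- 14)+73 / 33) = 115513728 / 275299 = 419.59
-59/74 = -0.80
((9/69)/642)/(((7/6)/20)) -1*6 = -103302/17227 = -6.00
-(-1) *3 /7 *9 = 27 /7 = 3.86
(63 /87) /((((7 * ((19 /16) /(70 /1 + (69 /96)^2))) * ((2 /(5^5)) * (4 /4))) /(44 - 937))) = -31817090625 /3712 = -8571414.50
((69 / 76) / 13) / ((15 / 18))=207 / 2470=0.08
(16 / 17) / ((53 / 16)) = 256 / 901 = 0.28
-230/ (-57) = 230/ 57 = 4.04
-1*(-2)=2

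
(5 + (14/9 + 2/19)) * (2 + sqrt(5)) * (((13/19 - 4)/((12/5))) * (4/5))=-7973 * sqrt(5)/1083 - 15946/1083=-31.19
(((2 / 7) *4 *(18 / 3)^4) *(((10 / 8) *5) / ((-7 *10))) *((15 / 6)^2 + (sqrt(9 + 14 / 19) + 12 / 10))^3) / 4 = -39047.40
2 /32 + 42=673 /16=42.06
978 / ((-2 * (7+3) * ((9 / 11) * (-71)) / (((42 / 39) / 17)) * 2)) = 12551 / 470730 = 0.03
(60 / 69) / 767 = 20 / 17641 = 0.00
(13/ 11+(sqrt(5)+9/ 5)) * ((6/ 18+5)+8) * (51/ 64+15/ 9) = 2365 * sqrt(5)/ 72+1763/ 18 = 171.39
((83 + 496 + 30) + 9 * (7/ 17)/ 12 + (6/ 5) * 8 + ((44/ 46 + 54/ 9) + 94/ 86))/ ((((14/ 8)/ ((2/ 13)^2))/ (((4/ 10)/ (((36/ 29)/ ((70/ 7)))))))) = 24455238436/ 895040055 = 27.32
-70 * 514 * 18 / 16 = -80955 / 2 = -40477.50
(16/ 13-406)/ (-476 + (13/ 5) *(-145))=5262/ 11089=0.47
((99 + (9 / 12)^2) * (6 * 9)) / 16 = 43011 / 128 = 336.02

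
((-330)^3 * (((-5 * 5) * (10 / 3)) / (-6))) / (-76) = 124781250 / 19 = 6567434.21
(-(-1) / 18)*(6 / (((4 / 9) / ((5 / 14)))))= 15 / 56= 0.27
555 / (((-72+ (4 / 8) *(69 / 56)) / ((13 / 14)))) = -296 / 41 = -7.22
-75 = -75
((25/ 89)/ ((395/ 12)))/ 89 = 60/ 625759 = 0.00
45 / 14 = 3.21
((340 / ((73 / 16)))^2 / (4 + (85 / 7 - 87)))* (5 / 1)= -64736000 / 165199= -391.87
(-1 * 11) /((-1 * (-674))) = -11 /674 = -0.02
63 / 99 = 7 / 11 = 0.64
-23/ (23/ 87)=-87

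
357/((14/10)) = 255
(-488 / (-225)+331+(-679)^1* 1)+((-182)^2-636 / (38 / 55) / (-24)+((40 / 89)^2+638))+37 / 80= 18125900770127 / 541796400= 33455.19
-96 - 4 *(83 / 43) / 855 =-3529772 / 36765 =-96.01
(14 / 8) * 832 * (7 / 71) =10192 / 71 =143.55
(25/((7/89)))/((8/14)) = 556.25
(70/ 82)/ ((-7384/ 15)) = -525/ 302744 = -0.00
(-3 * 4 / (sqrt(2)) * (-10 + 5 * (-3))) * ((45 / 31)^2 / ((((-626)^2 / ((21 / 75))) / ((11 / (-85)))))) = -93555 * sqrt(2) / 3201039106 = -0.00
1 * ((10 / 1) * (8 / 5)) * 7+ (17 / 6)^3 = 29105 / 216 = 134.75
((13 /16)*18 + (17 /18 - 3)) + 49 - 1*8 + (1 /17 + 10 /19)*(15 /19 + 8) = 25942945 /441864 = 58.71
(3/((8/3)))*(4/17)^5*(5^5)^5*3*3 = 3089904785156250000000/1419857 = 2176208438706327.47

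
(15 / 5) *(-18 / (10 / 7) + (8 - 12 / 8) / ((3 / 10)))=136 / 5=27.20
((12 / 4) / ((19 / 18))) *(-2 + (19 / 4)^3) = 181737 / 608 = 298.91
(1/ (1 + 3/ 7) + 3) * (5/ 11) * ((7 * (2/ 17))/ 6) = 259/ 1122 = 0.23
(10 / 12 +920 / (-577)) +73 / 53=0.62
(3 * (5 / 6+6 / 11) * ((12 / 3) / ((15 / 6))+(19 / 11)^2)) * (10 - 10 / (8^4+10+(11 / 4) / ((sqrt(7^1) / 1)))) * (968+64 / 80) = 4889397968 * sqrt(7) / 1142381758155+2307520126522234988 / 12566199339705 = 183629.13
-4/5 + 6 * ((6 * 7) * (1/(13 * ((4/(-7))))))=-2257/65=-34.72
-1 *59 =-59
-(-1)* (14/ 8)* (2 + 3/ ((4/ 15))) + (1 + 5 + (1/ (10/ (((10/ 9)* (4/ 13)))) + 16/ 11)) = 631685/ 20592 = 30.68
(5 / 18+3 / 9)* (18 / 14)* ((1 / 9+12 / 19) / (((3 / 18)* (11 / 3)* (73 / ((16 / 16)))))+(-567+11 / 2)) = -17133103 / 38836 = -441.17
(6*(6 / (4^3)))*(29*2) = 261 / 8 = 32.62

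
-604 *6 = -3624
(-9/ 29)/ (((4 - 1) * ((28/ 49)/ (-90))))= 945/ 58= 16.29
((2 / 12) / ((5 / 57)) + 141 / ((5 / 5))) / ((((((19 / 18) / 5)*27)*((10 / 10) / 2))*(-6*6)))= -1429 / 1026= -1.39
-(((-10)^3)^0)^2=-1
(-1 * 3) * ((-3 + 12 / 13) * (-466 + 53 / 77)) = -2902149 / 1001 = -2899.25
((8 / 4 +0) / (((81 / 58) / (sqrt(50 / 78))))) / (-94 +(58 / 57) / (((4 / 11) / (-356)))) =-551 *sqrt(39) / 3271671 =-0.00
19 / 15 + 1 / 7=148 / 105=1.41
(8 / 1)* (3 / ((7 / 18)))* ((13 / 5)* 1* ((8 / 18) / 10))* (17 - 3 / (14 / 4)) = 141024 / 1225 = 115.12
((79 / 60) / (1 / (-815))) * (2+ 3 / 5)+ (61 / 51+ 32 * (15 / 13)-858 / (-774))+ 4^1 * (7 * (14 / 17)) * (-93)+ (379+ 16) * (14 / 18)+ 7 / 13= -7847100349 / 1710540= -4587.50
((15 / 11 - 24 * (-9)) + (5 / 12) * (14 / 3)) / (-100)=-2.19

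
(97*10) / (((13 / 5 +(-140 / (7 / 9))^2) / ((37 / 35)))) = 35890 / 1134091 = 0.03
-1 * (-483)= 483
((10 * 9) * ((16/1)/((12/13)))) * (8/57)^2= 33280/1083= 30.73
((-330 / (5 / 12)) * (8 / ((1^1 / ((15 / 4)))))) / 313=-23760 / 313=-75.91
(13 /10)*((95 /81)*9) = 247 /18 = 13.72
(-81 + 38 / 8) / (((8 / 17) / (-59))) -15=305435 / 32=9544.84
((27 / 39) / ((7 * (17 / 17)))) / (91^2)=9 / 753571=0.00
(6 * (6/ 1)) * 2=72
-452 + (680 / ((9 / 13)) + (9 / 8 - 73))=458.35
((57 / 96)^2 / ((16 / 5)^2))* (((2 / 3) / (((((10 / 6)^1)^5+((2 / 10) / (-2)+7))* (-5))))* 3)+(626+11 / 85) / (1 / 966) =161783828998887057 / 267481579520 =604841.01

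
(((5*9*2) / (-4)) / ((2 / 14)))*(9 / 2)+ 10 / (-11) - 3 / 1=-31357 / 44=-712.66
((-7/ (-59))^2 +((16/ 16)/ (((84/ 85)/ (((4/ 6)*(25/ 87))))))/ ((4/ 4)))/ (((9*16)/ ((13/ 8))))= 0.00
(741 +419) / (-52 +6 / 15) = -2900 / 129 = -22.48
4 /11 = 0.36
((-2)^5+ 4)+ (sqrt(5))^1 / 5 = -28+ sqrt(5) / 5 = -27.55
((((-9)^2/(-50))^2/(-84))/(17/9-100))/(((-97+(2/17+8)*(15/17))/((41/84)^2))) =-1062464283/1258142055520000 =-0.00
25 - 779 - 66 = -820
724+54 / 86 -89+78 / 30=638.23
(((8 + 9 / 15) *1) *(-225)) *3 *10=-58050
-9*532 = -4788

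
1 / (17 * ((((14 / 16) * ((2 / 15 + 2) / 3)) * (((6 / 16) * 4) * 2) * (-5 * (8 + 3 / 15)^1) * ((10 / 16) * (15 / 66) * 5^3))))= -132 / 3049375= -0.00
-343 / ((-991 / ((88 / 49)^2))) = 7744 / 6937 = 1.12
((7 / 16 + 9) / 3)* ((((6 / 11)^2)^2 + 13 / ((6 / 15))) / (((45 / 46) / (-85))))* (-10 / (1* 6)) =281701437685 / 18974736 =14846.13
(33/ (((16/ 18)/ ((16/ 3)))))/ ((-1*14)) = -99/ 7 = -14.14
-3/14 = -0.21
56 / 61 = 0.92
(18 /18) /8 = 1 /8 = 0.12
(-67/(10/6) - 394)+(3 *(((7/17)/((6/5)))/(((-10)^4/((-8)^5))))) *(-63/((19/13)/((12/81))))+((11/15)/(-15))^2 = -6747709522/16351875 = -412.66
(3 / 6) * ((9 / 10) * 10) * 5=45 / 2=22.50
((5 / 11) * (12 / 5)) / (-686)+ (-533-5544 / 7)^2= 6623973119 / 3773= 1755625.00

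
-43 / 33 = -1.30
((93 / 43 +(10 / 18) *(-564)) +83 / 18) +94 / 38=-4471885 / 14706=-304.09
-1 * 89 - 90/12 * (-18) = 46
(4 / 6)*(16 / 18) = 16 / 27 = 0.59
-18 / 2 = -9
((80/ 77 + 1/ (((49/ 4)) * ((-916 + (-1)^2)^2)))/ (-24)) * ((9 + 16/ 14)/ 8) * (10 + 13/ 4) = -441066915893/ 606499185600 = -0.73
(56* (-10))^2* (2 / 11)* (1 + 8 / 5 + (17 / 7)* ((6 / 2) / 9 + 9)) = 47541760 / 33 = 1440659.39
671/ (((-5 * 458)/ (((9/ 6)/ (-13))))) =2013/ 59540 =0.03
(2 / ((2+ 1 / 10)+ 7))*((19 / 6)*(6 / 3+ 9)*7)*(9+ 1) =535.90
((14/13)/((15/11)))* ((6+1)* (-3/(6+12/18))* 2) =-1617/325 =-4.98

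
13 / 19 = 0.68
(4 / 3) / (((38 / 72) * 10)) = 24 / 95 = 0.25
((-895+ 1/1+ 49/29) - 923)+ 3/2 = -105201/58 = -1813.81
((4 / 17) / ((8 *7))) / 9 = 1 / 2142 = 0.00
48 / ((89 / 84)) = 4032 / 89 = 45.30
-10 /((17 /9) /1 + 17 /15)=-3.31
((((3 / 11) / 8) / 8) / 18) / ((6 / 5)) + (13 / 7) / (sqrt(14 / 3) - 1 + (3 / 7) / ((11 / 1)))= 402451757 / 843676416 + 11011* sqrt(42) / 66578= 1.55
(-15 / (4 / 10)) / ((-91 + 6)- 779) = 25 / 576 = 0.04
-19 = -19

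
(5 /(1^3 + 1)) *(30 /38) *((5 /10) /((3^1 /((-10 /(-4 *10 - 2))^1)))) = 125 /1596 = 0.08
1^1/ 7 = 1/ 7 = 0.14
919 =919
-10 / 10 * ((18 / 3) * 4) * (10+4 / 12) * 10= -2480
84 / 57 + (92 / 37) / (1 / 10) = 18516 / 703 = 26.34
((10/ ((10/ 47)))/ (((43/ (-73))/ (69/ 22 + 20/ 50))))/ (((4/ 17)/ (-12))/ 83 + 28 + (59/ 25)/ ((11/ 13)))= -28248057735/ 3082286096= -9.16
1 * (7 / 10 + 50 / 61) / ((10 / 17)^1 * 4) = 15759 / 24400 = 0.65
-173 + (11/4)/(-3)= -2087/12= -173.92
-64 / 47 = -1.36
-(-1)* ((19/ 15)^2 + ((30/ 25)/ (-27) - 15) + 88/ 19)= -4184/ 475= -8.81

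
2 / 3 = 0.67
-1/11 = -0.09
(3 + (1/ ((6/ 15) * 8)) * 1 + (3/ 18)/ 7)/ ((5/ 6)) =1121/ 280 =4.00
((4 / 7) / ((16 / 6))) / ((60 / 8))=0.03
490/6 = 245/3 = 81.67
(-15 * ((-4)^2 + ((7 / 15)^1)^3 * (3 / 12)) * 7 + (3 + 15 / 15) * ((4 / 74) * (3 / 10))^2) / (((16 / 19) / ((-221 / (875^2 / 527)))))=4587758560212529 / 15093225000000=303.96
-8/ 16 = -1/ 2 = -0.50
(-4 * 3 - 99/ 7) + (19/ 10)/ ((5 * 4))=-36467/ 1400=-26.05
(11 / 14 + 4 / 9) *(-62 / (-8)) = 4805 / 504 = 9.53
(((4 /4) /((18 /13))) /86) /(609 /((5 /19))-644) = 65 /12927348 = 0.00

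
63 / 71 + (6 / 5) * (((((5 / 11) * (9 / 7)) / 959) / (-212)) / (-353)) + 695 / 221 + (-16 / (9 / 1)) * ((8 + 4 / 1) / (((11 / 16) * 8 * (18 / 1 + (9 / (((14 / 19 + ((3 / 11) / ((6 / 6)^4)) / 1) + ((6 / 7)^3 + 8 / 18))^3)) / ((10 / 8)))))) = 56815379539372897664452367850753857 / 14850760565990396157544496963822922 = 3.83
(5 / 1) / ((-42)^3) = -5 / 74088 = -0.00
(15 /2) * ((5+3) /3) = 20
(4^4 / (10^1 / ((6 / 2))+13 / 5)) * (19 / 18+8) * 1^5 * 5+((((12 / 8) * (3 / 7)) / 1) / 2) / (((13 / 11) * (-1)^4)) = 189888833 / 97188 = 1953.83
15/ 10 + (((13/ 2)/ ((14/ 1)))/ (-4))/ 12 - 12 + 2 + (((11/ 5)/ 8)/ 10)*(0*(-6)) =-8.51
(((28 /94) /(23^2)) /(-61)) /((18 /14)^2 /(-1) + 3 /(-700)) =68600 /12316657803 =0.00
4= 4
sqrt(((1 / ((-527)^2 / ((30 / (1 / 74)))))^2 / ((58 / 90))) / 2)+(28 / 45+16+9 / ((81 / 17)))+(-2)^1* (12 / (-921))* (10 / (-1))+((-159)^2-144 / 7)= 3330* sqrt(290) / 8054141+2444574662 / 96705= 25278.69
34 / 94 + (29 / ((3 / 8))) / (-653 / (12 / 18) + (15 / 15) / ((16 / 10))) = 312149 / 1104171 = 0.28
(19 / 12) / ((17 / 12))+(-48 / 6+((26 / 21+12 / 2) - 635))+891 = 91519 / 357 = 256.36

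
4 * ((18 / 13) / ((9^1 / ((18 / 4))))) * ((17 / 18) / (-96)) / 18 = -17 / 11232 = -0.00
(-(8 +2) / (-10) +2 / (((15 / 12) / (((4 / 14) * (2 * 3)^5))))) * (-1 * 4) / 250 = -248902 / 4375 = -56.89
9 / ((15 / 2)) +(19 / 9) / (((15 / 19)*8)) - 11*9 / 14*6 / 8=-3.77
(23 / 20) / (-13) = -23 / 260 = -0.09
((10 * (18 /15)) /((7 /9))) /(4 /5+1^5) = 60 /7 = 8.57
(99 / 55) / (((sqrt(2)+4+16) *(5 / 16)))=288 / 995 - 72 *sqrt(2) / 4975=0.27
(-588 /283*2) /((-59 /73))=85848 /16697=5.14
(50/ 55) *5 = 4.55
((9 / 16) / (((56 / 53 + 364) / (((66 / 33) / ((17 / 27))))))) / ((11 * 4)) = 12879 / 115778432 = 0.00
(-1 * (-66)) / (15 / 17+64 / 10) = 5610 / 619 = 9.06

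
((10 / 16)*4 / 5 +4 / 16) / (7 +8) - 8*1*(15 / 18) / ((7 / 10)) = -3979 / 420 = -9.47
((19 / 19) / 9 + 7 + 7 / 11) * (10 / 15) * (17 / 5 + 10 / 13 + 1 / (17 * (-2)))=539791 / 25245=21.38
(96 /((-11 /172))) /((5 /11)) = -3302.40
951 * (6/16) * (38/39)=18069/52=347.48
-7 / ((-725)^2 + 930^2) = -7 / 1390525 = -0.00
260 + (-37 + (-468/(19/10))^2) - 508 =21799515/361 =60386.47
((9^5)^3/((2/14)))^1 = 1441237924662543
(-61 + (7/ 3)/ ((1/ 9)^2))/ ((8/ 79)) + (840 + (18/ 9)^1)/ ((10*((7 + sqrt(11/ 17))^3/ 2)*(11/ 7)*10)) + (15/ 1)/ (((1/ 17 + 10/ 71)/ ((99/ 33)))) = 27412500701402593/ 18404973368100 - 12574849*sqrt(187)/ 15273836820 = 1489.40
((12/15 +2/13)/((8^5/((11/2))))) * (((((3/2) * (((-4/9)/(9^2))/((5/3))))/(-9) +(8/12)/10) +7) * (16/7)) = 0.00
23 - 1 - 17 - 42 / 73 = 4.42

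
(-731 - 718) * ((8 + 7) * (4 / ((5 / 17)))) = -295596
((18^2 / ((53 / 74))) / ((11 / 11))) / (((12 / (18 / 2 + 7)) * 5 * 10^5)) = 999 / 828125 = 0.00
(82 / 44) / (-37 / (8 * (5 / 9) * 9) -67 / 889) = -728980 / 391303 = -1.86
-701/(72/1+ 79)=-701/151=-4.64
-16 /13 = -1.23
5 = 5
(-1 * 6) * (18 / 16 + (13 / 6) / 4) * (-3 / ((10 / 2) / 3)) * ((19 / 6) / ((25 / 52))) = 2964 / 25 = 118.56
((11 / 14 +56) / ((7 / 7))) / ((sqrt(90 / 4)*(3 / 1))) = 53*sqrt(10) / 42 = 3.99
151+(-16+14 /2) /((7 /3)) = 1030 /7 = 147.14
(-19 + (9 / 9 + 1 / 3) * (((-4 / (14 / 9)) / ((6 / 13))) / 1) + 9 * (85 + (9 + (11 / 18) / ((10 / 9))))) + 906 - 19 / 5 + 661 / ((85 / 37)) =4794393 / 2380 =2014.45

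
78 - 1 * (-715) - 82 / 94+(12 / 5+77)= 204809 / 235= 871.53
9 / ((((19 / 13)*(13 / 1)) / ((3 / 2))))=27 / 38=0.71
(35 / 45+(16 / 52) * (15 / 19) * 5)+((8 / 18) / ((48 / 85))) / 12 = 658771 / 320112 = 2.06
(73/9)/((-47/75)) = -1825/141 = -12.94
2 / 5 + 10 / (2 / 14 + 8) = 464 / 285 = 1.63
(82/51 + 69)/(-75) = -3601/3825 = -0.94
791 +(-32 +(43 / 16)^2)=196153 / 256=766.22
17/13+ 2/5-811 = -52604/65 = -809.29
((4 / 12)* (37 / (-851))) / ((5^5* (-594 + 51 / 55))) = 11 / 1406694375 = 0.00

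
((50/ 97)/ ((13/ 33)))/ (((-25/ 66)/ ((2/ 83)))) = -8712/ 104663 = -0.08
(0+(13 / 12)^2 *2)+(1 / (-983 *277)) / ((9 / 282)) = 46014923 / 19604952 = 2.35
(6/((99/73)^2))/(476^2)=5329/370111896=0.00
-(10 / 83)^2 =-100 / 6889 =-0.01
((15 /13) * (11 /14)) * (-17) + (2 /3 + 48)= 18157 /546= 33.25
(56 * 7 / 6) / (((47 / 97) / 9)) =1213.53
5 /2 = 2.50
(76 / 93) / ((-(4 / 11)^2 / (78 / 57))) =-1573 / 186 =-8.46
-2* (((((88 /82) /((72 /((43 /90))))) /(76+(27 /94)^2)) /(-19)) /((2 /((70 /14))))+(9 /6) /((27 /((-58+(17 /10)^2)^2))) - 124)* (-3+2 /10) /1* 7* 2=33807269292661837 /9640738462500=3506.71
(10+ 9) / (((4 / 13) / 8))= 494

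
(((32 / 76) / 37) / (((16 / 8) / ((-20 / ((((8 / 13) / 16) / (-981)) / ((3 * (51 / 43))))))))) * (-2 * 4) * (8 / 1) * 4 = -2643869.15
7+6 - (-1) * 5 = 18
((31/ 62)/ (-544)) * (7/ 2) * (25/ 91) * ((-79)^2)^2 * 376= -45766345175/ 3536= -12942970.92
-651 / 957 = -217 / 319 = -0.68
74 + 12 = 86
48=48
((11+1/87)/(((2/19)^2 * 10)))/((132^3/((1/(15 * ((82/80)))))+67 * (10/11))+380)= 1902109/676837272120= 0.00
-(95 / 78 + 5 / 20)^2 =-52441 / 24336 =-2.15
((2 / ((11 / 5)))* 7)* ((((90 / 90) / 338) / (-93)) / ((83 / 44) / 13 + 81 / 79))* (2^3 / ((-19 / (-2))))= -176960 / 1214913219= -0.00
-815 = -815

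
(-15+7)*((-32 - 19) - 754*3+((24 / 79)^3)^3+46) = 2173628523606305511592 / 119851595982618319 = 18136.00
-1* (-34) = 34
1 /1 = 1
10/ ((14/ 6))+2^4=142/ 7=20.29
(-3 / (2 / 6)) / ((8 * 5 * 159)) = -3 / 2120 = -0.00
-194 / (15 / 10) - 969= -3295 / 3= -1098.33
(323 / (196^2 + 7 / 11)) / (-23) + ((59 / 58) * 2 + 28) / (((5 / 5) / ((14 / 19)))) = 118516515643 / 5355394359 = 22.13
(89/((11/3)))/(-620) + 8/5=2129/1364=1.56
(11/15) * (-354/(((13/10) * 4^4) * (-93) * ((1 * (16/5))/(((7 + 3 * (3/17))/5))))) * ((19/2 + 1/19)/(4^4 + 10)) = 78529/553999264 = 0.00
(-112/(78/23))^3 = -2136719872/59319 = -36020.83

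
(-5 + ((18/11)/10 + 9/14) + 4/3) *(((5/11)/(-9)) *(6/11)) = 6607/83853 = 0.08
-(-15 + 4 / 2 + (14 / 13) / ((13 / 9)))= 2071 / 169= 12.25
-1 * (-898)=898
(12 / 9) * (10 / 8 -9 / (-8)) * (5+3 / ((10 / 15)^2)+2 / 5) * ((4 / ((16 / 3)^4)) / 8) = 124659 / 5242880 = 0.02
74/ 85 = 0.87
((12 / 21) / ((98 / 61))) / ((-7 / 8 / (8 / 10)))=-3904 / 12005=-0.33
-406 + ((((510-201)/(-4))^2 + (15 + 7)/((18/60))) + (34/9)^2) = 7321321/1296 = 5649.17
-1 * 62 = -62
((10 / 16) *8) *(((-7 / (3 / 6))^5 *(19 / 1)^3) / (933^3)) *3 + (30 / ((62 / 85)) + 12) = -15.00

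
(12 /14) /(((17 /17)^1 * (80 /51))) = 153 /280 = 0.55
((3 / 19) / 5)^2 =0.00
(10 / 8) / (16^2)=5 / 1024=0.00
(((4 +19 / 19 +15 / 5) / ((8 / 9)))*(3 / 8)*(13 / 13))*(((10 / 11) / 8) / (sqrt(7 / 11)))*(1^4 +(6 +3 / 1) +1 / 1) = 5.29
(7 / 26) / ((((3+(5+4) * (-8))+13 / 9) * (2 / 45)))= -2835 / 31616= -0.09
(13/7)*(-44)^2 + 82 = 25742/7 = 3677.43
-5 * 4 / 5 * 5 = -20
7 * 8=56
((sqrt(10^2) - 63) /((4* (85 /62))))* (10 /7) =-1643 /119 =-13.81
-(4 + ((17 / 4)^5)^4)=-4064231406651970568912705 / 1099511627776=-3696396931129.10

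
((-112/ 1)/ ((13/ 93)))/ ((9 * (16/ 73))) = -15841/ 39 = -406.18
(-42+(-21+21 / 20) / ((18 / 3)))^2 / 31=3286969 / 49600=66.27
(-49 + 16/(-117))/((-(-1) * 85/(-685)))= 787613/1989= 395.98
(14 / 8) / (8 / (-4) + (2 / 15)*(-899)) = -105 / 7312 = -0.01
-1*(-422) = 422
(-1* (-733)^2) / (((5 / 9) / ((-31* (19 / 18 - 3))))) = -116591713 / 2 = -58295856.50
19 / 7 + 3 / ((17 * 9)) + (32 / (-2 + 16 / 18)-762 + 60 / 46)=-32300504 / 41055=-786.76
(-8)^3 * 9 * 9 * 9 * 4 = -1492992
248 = 248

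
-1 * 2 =-2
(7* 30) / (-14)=-15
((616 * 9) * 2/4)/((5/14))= 38808/5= 7761.60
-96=-96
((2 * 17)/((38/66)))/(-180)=-0.33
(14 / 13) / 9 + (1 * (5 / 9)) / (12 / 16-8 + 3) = -22 / 1989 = -0.01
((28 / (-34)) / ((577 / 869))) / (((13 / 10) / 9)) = -1094940 / 127517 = -8.59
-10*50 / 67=-7.46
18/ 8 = 9/ 4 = 2.25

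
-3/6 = -1/2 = -0.50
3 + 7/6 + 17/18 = 46/9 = 5.11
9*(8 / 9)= 8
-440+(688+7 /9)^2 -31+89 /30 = 383896903 /810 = 473946.79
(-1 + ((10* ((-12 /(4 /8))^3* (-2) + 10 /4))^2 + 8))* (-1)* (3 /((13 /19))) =-4357935856824 /13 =-335225835140.31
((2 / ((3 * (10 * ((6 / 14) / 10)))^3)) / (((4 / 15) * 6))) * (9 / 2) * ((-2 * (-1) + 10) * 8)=6860 / 27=254.07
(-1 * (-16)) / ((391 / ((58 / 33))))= 928 / 12903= 0.07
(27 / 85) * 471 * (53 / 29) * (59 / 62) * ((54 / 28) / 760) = 1073683593 / 1626111200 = 0.66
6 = 6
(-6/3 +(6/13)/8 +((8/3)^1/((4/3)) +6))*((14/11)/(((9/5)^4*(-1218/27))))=-21875/1343628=-0.02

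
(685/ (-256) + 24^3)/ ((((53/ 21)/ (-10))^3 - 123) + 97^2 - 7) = 4095977074875/ 2749845443936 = 1.49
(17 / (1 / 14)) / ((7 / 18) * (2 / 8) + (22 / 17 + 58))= 41616 / 10385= 4.01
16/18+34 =314/9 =34.89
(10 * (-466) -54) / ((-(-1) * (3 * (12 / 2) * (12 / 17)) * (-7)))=40069 / 756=53.00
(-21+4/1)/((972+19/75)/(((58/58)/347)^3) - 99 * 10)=-1275/3046695968987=-0.00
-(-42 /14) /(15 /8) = 8 /5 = 1.60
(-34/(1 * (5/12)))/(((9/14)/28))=-53312/15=-3554.13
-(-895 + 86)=809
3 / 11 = 0.27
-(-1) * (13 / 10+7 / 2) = 24 / 5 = 4.80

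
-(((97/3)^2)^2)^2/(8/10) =-39187167971884805/26244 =-1493185793777.05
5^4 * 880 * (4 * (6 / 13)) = 13200000 / 13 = 1015384.62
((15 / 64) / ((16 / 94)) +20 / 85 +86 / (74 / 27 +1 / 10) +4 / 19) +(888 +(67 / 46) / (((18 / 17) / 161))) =1141.57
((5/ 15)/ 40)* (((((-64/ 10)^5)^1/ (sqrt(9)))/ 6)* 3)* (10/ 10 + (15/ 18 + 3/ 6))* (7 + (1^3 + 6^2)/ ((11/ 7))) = -1644167168/ 1546875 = -1062.90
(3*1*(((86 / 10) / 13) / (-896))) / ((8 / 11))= -1419 / 465920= -0.00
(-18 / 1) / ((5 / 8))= -144 / 5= -28.80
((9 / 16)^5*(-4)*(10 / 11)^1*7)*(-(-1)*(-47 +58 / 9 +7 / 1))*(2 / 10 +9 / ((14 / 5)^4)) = 65922900651 / 3956277248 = 16.66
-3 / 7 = -0.43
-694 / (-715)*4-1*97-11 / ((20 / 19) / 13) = -228.97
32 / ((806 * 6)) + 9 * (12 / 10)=65326 / 6045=10.81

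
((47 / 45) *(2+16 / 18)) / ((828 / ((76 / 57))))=1222 / 251505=0.00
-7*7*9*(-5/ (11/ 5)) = 1002.27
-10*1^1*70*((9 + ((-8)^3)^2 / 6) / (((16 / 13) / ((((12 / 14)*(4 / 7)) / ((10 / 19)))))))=-161907265 / 7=-23129609.29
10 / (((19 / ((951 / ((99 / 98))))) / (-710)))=-220568600 / 627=-351784.05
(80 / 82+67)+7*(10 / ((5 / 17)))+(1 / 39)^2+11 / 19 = 363224705 / 1184859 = 306.56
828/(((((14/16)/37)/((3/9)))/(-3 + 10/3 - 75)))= -871424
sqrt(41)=6.40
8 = 8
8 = 8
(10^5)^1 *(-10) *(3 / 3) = -1000000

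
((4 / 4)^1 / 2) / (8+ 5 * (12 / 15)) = 1 / 24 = 0.04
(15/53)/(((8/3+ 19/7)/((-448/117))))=-15680/77857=-0.20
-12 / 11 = -1.09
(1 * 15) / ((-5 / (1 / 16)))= -3 / 16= -0.19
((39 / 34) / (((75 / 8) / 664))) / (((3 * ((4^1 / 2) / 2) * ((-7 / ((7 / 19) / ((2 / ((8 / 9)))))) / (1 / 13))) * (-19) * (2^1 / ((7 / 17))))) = 37184 / 70422075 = 0.00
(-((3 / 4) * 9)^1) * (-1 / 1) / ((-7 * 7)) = -27 / 196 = -0.14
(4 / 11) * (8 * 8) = 256 / 11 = 23.27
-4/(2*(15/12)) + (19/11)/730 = -12829/8030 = -1.60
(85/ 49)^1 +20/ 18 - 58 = -24323/ 441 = -55.15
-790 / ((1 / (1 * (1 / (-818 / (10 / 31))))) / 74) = 292300 / 12679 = 23.05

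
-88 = -88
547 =547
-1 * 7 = -7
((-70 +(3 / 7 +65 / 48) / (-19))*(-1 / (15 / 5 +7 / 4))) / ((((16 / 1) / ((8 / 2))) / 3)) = 447479 / 40432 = 11.07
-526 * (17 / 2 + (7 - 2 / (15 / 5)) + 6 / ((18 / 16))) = -31823 / 3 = -10607.67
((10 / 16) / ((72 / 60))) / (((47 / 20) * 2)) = 125 / 1128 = 0.11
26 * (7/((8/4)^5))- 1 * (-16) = 347/16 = 21.69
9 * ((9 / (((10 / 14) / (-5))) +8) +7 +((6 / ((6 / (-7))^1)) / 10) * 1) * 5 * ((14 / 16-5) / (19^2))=144639 / 5776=25.04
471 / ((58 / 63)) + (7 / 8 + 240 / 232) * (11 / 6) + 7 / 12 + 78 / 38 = 517.74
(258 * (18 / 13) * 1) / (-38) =-2322 / 247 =-9.40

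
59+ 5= 64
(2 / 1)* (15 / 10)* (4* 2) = 24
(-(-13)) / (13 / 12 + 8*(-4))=-156 / 371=-0.42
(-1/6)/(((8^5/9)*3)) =-1/65536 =-0.00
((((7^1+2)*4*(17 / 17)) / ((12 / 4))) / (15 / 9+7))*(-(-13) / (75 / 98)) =588 / 25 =23.52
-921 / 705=-307 / 235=-1.31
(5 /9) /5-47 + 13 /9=-409 /9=-45.44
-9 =-9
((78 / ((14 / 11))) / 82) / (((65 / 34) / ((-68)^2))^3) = 64117144361385984 / 6062875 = 10575369665.61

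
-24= -24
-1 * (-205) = 205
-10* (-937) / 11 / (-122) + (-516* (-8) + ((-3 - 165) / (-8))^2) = 3061114 / 671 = 4562.02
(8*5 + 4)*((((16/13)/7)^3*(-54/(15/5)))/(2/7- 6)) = 405504/538265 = 0.75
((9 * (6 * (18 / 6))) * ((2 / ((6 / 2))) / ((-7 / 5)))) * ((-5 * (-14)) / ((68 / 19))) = -1508.82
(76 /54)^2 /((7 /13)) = 18772 /5103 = 3.68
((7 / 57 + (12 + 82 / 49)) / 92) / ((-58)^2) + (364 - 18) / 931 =321287077 / 864399984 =0.37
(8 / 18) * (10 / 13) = 40 / 117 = 0.34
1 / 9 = 0.11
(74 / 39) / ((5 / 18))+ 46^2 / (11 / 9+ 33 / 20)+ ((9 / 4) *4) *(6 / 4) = 50880831 / 67210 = 757.04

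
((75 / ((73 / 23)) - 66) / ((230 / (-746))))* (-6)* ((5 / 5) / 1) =-6922134 / 8395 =-824.55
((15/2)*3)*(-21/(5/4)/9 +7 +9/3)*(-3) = -549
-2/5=-0.40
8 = 8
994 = 994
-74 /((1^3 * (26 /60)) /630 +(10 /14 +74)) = -1398600 /1412113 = -0.99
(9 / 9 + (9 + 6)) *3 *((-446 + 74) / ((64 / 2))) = -558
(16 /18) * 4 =32 /9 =3.56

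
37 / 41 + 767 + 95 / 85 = 536007 / 697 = 769.02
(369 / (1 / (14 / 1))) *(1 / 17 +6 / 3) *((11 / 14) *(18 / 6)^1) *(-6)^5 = -3314092320 / 17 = -194946607.06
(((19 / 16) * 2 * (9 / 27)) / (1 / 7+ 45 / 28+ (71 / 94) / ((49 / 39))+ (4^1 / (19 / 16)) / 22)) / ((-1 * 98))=-186637 / 57858180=-0.00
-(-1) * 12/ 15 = 4/ 5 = 0.80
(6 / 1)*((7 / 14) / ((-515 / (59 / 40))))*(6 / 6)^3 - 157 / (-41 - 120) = 3205703 / 3316600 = 0.97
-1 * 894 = -894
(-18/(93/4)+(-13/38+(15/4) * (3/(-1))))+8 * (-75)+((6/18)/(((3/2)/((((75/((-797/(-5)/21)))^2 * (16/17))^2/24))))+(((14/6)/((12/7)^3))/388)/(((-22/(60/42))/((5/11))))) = -8929404669378876438528620995/16715851792158561802290432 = -534.19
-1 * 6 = -6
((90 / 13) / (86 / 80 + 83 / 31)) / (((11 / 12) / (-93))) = -13838400 / 73931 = -187.18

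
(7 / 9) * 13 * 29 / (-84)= -377 / 108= -3.49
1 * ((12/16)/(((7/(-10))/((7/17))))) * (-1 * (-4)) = -30/17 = -1.76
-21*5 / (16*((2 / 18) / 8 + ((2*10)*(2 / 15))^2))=-35 / 38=-0.92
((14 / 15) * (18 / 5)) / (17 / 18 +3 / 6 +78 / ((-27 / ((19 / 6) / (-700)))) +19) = 63504 / 386647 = 0.16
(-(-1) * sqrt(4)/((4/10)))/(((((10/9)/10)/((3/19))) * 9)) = 15/19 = 0.79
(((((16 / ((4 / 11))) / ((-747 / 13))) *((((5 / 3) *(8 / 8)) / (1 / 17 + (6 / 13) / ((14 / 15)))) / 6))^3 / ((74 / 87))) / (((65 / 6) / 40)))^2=9113546717595998811372502525277640625 / 149892442632317423965293650491178066496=0.06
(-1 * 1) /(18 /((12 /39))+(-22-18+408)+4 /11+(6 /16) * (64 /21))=-154 /65913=-0.00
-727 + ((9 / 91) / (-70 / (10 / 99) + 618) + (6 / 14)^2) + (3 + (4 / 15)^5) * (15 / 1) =-21986688362 / 32248125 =-681.80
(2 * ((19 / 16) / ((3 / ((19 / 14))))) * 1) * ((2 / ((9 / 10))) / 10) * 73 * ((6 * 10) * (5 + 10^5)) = 4392386275 / 42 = 104580625.60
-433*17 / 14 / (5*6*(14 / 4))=-7361 / 1470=-5.01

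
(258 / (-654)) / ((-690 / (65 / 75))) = 559 / 1128150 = 0.00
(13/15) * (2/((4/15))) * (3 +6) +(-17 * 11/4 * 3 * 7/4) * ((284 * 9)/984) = -759699/1312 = -579.04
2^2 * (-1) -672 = -676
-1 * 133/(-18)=133/18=7.39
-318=-318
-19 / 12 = -1.58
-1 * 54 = -54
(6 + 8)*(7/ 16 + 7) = 833/ 8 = 104.12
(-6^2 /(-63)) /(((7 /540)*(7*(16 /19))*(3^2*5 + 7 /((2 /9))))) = 570 /5831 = 0.10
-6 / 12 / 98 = -1 / 196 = -0.01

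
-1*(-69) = 69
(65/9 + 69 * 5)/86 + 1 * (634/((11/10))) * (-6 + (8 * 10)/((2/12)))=1163014355/4257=273200.46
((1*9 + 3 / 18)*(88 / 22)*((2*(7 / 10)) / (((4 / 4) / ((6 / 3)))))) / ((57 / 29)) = 8932 / 171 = 52.23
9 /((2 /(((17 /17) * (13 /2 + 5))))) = 207 /4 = 51.75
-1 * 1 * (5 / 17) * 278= -1390 / 17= -81.76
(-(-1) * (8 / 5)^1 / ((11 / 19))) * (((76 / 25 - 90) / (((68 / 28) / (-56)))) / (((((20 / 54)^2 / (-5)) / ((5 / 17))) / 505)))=-2384394467616 / 79475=-30001817.77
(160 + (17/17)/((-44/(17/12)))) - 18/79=6663073/41712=159.74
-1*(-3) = 3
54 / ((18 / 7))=21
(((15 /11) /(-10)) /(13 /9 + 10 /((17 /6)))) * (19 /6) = -2907 /33484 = -0.09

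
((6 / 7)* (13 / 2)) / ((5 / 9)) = 10.03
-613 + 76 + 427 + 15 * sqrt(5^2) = -35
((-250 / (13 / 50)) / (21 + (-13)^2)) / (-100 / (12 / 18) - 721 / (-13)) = 1250 / 23351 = 0.05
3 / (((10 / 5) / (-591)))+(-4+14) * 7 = -1633 / 2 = -816.50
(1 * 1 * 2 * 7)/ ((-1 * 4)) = -7/ 2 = -3.50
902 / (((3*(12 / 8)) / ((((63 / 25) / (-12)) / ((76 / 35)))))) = -22099 / 1140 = -19.39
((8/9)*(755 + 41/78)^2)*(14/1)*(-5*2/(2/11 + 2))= -1337052162985/41067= -32557824.12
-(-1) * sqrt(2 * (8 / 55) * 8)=8 * sqrt(110) / 55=1.53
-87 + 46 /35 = -85.69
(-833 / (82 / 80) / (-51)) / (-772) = -490 / 23739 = -0.02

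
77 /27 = 2.85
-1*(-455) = 455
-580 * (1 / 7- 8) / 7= 31900 / 49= 651.02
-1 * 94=-94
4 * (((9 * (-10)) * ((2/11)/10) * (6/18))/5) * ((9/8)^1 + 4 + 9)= -339/55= -6.16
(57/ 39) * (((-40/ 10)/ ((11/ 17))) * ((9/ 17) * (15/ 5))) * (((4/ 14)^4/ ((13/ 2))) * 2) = -131328/ 4463459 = -0.03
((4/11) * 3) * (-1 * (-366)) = 4392/11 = 399.27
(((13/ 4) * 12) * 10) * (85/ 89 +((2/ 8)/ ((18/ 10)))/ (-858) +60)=837834775/ 35244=23772.41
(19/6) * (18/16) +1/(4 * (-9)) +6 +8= 2525/144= 17.53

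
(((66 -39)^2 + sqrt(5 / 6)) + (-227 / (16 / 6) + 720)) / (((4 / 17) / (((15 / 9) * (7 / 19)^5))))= 1428595 * sqrt(30) / 178279128 + 5195800015 / 79235168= 65.62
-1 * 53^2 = -2809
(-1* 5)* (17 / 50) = -17 / 10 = -1.70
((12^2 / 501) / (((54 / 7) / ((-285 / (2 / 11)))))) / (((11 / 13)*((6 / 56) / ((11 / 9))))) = -10650640 / 13527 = -787.36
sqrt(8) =2 * sqrt(2) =2.83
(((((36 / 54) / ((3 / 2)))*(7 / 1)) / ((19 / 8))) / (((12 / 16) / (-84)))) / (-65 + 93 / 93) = 2.29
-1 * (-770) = 770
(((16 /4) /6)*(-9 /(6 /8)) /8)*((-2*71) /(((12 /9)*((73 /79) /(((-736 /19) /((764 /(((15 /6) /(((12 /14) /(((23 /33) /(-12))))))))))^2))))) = 0.01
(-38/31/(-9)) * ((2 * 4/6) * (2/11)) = 304/9207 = 0.03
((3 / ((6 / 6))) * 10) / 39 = 10 / 13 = 0.77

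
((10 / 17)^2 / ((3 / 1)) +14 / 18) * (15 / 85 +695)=27453214 / 44217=620.87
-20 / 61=-0.33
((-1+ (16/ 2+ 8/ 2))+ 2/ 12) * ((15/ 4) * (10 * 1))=1675/ 4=418.75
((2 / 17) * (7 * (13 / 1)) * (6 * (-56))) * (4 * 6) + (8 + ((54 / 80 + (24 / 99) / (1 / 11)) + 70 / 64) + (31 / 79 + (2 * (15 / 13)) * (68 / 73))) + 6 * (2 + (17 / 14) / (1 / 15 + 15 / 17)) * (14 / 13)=-6387925409319197 / 74023366560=-86296.07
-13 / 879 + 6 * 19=100193 / 879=113.99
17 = 17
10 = 10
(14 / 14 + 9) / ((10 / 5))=5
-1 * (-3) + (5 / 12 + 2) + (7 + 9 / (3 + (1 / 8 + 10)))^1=5503 / 420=13.10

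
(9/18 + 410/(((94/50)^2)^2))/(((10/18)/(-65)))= -38047485177/9759362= -3898.56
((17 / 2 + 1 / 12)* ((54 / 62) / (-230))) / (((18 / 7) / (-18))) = 6489 / 28520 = 0.23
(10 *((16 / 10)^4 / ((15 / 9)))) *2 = 49152 / 625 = 78.64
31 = 31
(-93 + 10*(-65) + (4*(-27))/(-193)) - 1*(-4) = -142519/193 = -738.44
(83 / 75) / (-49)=-83 / 3675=-0.02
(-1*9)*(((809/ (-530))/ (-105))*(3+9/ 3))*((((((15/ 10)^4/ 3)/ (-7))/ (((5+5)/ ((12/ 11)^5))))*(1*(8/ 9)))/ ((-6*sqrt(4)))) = -113234112/ 52281180875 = -0.00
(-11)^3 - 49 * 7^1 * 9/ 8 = -13735/ 8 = -1716.88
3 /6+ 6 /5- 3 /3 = 7 /10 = 0.70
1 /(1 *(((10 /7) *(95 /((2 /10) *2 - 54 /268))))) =49 /33500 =0.00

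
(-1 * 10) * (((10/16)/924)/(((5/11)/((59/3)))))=-295/1008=-0.29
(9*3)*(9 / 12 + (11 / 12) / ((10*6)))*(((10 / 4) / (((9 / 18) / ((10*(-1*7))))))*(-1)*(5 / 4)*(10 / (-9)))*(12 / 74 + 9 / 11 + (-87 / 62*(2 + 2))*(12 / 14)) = 7767378125 / 201872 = 38476.75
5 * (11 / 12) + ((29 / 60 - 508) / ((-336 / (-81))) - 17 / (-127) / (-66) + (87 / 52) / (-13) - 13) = -207671057821 / 1586544960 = -130.90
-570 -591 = -1161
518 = 518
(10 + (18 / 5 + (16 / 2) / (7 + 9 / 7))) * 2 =4224 / 145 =29.13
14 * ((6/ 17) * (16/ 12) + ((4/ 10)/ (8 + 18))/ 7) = 7314/ 1105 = 6.62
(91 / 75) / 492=91 / 36900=0.00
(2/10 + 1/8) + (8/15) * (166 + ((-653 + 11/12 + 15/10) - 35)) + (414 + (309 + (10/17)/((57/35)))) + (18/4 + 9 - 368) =10706491/116280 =92.08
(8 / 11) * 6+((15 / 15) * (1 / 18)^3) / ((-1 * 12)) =3359221 / 769824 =4.36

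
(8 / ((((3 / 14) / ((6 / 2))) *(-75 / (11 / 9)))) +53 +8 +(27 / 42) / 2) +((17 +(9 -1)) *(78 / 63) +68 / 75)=345323 / 3780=91.36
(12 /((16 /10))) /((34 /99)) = 1485 /68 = 21.84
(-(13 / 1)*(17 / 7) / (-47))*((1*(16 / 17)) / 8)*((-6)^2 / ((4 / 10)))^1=2340 / 329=7.11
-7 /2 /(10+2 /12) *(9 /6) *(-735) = 46305 /122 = 379.55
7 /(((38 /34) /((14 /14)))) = 119 /19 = 6.26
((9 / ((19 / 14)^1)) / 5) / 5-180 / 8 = -21123 / 950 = -22.23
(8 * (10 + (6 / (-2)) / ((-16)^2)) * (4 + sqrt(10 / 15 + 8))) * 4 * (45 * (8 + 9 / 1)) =652035 * sqrt(78) / 8 + 1956105 / 2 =1697879.65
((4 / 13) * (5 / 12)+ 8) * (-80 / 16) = -1585 / 39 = -40.64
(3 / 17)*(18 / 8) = 27 / 68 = 0.40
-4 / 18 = -2 / 9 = -0.22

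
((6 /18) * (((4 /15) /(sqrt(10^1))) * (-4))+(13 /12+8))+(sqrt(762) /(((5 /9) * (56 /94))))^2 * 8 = 818196913 /14700 - 8 * sqrt(10) /225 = 55659.54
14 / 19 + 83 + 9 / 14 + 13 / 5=115683 / 1330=86.98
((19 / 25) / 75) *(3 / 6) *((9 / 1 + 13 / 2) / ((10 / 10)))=589 / 7500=0.08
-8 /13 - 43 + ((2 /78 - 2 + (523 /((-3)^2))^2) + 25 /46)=161388391 /48438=3331.85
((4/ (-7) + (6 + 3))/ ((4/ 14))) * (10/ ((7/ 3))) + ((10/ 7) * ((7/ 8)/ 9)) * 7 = 32105/ 252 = 127.40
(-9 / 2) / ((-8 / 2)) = 9 / 8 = 1.12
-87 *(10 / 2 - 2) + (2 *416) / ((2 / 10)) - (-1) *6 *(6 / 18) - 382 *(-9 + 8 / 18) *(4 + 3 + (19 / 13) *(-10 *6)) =-30398869 / 117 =-259819.39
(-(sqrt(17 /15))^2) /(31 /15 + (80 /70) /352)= -5236 /9563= -0.55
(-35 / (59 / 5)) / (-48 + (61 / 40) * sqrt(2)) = 213500 * sqrt(2) / 108529261 + 6720000 / 108529261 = 0.06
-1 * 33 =-33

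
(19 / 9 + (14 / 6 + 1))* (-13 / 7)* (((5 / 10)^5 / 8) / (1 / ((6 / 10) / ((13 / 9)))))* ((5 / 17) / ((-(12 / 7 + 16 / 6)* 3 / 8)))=147 / 50048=0.00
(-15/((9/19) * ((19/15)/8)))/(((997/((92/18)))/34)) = -312800/8973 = -34.86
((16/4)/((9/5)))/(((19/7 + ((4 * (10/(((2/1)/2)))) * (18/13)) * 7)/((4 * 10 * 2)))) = 145600/319743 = 0.46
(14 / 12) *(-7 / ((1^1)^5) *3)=-49 / 2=-24.50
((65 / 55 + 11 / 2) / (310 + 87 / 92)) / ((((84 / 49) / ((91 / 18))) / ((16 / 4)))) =717899 / 2832093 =0.25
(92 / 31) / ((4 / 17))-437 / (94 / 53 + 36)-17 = -990263 / 62062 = -15.96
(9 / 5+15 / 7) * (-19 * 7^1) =-2622 / 5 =-524.40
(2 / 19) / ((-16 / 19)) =-1 / 8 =-0.12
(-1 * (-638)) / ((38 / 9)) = 2871 / 19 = 151.11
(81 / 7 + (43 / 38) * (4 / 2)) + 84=13012 / 133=97.83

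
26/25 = 1.04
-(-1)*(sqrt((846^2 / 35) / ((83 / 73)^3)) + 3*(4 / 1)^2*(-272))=-13056 + 61758*sqrt(212065) / 241115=-12938.05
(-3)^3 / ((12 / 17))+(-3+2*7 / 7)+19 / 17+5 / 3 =-7439 / 204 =-36.47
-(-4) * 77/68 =77/17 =4.53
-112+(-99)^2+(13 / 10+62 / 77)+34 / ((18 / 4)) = 67211719 / 6930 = 9698.66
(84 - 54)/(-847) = -30/847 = -0.04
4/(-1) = -4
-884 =-884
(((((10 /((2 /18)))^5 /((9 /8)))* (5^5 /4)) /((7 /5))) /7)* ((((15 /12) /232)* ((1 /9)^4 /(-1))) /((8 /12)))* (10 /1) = -7324218750 /1421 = -5154270.76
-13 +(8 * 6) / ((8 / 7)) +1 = 30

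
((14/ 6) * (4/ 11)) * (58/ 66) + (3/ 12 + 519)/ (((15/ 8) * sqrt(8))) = 812/ 1089 + 2077 * sqrt(2)/ 30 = 98.66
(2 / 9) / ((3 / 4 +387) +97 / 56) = 112 / 196299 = 0.00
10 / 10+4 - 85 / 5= -12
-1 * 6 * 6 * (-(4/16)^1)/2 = 9/2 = 4.50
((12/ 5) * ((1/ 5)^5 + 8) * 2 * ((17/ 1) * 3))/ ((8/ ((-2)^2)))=15300612/ 15625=979.24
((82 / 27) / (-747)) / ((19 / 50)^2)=-205000 / 7281009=-0.03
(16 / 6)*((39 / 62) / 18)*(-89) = -2314 / 279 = -8.29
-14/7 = -2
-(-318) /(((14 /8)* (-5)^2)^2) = 5088 /30625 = 0.17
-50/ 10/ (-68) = 5/ 68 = 0.07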